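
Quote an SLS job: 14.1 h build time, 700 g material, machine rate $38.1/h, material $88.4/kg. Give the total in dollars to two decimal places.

$599.09

Time charge = 38.1 × 14.1, so $537.21.
Feedstock cost: 88.4 × 700/1000 → $61.88.
Job cost: 537.21 + 61.88 = $599.09.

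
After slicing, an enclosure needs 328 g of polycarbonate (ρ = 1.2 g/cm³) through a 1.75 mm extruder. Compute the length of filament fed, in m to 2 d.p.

113.64 m

Extruded volume: 328/1.2 = 273.3333 cm³ (273333.3 mm³).
A = π r² = π × 0.875² = 2.4053 mm².
L = V/A = 273333.3/2.4053 = 113637.92 mm → 113.64 m.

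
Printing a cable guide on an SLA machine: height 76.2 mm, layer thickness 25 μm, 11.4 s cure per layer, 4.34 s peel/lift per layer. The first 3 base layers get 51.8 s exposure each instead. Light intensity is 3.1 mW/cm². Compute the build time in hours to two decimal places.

Layer count = ceil(76.2 / 0.025) = 3048.
Base layers = 3 × (51.8 + 4.34), so 168.42 s.
Normal layers: 3045 × (11.4 + 4.34) → 47928.3 s.
Sum: 168.42 + 47928.3 = 48096.72 s → 13.36 hours.

13.36 hours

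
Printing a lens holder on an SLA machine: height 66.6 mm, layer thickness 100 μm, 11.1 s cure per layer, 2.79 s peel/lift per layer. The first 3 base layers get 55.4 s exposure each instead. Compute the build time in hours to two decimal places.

Number of layers: 66.6 / 0.1 → 666 (rounded up).
Burn-in layers = 3 × (55.4 + 2.79) = 174.57 s.
Regular layers = 663 × (11.1 + 2.79), so 9209.07 s.
Sum: 174.57 + 9209.07 = 9383.64 s → 2.61 hours.

2.61 hours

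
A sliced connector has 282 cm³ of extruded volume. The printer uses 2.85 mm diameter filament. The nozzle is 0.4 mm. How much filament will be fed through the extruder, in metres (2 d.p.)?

44.20 m

Cross-section of 2.85 mm filament: π·(2.85/2)² = 6.3794 mm².
Length = 282 cm³ / 6.3794 mm² = 282000 / 6.3794 = 44204.78 mm = 44.20 m.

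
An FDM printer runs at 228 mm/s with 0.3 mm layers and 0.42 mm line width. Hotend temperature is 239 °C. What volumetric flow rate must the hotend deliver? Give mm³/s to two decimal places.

28.73

Bead cross-section: 0.3 × 0.42 → 0.126 mm².
Volumetric flow = 228 × 0.126 = 28.73 mm³/s.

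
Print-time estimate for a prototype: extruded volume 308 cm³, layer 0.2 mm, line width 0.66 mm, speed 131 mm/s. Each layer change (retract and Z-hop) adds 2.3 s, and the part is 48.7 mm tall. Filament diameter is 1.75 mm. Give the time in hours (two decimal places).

5.10 hours

Bead cross-section = 0.2 × 0.66, so 0.132 mm².
Total extruded path = 308000/0.132 = 2333333.3 mm.
Time extruding = 2333333.3 / 131, so 17811.7 s.
Layers = ⌈48.7/0.2⌉ = 244.
Z-hop total = 244 × 2.3, so 561.2 s.
Total = 17811.7 + 561.2 = 18372.9 s = 5.10 hours.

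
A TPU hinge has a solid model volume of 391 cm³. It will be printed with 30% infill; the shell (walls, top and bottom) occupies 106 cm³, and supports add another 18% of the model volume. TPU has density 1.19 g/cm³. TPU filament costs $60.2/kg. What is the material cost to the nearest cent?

$18.76

Interior volume = 391 − 106 = 285 cm³.
Infill deposited: 0.30 × 285 → 85.5 cm³.
Support: 0.18 × 391 → 70.38 cm³.
Deposited volume = 106 + 85.5 + 70.38, so 261.88 cm³.
Mass = 261.88 × 1.19 = 311.6372 g.
Cost = 311.6372 g / 1000 × $60.2/kg = $18.76.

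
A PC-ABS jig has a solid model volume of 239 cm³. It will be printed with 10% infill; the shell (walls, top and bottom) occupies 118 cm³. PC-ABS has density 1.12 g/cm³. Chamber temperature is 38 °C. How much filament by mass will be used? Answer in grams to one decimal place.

Interior volume = 239 − 118, so 121 cm³.
Infill volume = 0.10 × 121 = 12.1 cm³.
Total printed volume: 118 + 12.1 → 130.1 cm³.
Mass = 130.1 × 1.12 = 145.712 g.

145.7 g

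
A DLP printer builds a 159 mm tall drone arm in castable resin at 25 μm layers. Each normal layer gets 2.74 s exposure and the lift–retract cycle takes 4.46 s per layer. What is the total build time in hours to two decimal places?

12.72 hours

Layers = ⌈159/0.025⌉ = 6360.
Cycle time: 2.74 + 4.46 → 7.2 s.
Total = 6360 × 7.2 = 45792 s = 12.72 hours.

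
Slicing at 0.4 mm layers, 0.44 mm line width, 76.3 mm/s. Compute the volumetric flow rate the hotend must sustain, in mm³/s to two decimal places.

Bead cross-section = 0.4 × 0.44 = 0.176 mm².
Volumetric flow = 76.3 × 0.176 = 13.43 mm³/s.

13.43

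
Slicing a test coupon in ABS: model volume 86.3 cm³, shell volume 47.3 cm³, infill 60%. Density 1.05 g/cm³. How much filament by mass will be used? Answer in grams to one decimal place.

74.2 g

Infill region = 86.3 − 47.3, so 39 cm³.
Deposited infill = 0.60 × 39 = 23.4 cm³.
Total printed volume = 47.3 + 23.4 = 70.7 cm³.
Mass = 70.7 × 1.05, so 74.235 g.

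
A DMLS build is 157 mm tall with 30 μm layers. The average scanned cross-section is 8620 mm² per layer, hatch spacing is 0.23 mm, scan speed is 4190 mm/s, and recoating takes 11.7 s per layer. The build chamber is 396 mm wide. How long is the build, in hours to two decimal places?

30.02 hours

Number of layers: 157 / 0.03 → 5234 (rounded up).
Scan path per layer = 8620 / 0.23, so 37478.3 mm.
Scan time per layer: 37478.3 / 4190 → 8.9447 s.
Per-layer time = 8.9447 + 11.7, so 20.6447 s.
5234 layers × 20.6447 s/layer = 108054.3598 s, i.e. 30.02 hours.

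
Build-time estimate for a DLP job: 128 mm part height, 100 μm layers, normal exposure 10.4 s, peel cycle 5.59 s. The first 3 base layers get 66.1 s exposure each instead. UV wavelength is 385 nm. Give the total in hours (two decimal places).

Layers = ⌈128/0.1⌉ = 1280.
Base layers: 3 × (66.1 + 5.59) → 215.07 s.
Regular layers = 1277 × (10.4 + 5.59) = 20419.23 s.
Total = 215.07 + 20419.23 = 20634.3 s = 5.73 hours.

5.73 hours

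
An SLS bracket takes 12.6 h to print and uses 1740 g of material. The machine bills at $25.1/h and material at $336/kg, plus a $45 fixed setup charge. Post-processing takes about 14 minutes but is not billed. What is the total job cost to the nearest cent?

$945.90

Machine cost = 25.1 × 12.6 = $316.26.
Feedstock cost = 336 × 1740/1000, so $584.64.
Adding setup: 316.26 + 584.64 + 45 → $945.90.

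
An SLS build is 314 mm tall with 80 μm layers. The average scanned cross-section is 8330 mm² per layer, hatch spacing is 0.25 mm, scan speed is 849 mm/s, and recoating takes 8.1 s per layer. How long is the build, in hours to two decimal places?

Layers = ⌈314/0.08⌉ = 3925.
Hatch length per layer: 8330 / 0.25 → 33320 mm.
Laser time per layer = 33320 / 849, so 39.2462 s.
Time per layer = 39.2462 + 8.1 = 47.3462 s.
Total: 3925 × 47.3462 s = 185833.835 s → 51.62 hours.

51.62 hours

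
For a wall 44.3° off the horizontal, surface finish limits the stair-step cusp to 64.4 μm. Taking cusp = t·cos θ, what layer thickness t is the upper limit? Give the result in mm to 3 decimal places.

Layer height = cusp / cos(44.3°) = 0.0644 / 0.7157 = 0.090 mm.

0.090 mm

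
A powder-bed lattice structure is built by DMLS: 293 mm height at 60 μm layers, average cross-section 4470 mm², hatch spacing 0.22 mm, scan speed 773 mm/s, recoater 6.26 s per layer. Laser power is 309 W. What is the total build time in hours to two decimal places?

Layer count = ceil(293 / 0.06) = 4884.
Scan path per layer = 4470 / 0.22, so 20318.2 mm.
Per-layer scan time: 20318.2 / 773 → 26.2849 s.
Time per layer = 26.2849 + 6.26, so 32.5449 s.
4884 layers × 32.5449 s/layer = 158949.2916 s, i.e. 44.15 hours.

44.15 hours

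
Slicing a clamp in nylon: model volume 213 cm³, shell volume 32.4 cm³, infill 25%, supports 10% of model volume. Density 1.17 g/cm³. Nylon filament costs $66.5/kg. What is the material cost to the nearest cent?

$7.69

Volume inside the shell = 213 − 32.4, so 180.6 cm³.
Deposited infill = 0.25 × 180.6, so 45.15 cm³.
Support = 0.10 × 213 = 21.3 cm³.
Total printed volume = 32.4 + 45.15 + 21.3 = 98.85 cm³.
Mass = 98.85 × 1.17, so 115.6545 g.
At $66.5/kg: 115.6545/1000 × 66.5 = $7.69.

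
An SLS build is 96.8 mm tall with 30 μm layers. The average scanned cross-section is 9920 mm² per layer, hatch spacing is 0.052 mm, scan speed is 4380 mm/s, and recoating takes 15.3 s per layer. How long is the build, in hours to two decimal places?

Layers = ⌈96.8/0.03⌉ = 3227.
Hatch length per layer = 9920 / 0.052, so 190769.2 mm.
Laser time per layer = 190769.2 / 4380, so 43.5546 s.
Per-layer time = 43.5546 + 15.3, so 58.8546 s.
3227 layers × 58.8546 s/layer = 189923.7942 s, i.e. 52.76 hours.

52.76 hours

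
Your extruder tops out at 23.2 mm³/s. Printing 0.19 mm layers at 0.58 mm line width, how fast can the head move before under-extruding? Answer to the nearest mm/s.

Extrusion cross-section = 0.19 × 0.58, so 0.1102 mm².
Max speed = 23.2 / 0.1102 = 210.53 ≈ 211 mm/s.

211 mm/s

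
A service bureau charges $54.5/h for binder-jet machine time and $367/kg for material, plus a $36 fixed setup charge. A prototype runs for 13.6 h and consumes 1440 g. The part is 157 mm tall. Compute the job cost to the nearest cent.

Machine-time cost = 54.5 × 13.6 = $741.20.
Material charge = 367 × 1440/1000, so $528.48.
Adding setup: 741.20 + 528.48 + 36 → $1305.68.

$1305.68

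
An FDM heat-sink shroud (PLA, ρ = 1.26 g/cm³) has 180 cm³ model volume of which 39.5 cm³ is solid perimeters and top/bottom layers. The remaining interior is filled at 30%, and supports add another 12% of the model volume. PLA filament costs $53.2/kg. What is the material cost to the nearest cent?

Infill region: 180 − 39.5 → 140.5 cm³.
Infill deposited: 0.30 × 140.5 → 42.15 cm³.
Support = 0.12 × 180, so 21.6 cm³.
Deposited volume: 39.5 + 42.15 + 21.6 → 103.25 cm³.
Mass = 103.25 × 1.26, so 130.095 g.
Cost = 130.095 g / 1000 × $53.2/kg = $6.92.

$6.92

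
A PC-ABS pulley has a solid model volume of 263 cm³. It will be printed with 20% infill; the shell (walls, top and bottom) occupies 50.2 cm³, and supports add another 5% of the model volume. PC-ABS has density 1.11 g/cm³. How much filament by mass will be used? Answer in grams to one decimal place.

117.6 g

Volume inside the shell = 263 − 50.2, so 212.8 cm³.
Infill deposited = 0.20 × 212.8, so 42.56 cm³.
Support = 0.05 × 263, so 13.15 cm³.
Total printed volume: 50.2 + 42.56 + 13.15 → 105.91 cm³.
Mass = 105.91 × 1.11, so 117.5601 g.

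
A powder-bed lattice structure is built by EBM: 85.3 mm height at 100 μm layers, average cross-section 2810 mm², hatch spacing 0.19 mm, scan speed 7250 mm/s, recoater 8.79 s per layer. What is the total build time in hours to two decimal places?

2.57 hours

Layer count = ceil(85.3 / 0.1) = 853.
Scan path per layer = 2810 / 0.19 = 14789.5 mm.
Per-layer scan time: 14789.5 / 7250 → 2.0399 s.
Time per layer: 2.0399 + 8.79 → 10.8299 s.
Build time = 853 × 10.8299 = 9237.9047 s = 2.57 hours.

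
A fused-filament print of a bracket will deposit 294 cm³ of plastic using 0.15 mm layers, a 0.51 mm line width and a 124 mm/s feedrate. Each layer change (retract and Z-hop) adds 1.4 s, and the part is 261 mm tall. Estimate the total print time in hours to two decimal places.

Bead cross-section = 0.15 × 0.51, so 0.0765 mm².
Toolpath length = 294 cm³ / 0.0765 mm² = 294000 / 0.0765 = 3843137.3 mm.
Print-move time = 3843137.3 / 124, so 30993 s.
Layers = ⌈261/0.15⌉ = 1740.
Z-hop total: 1740 × 1.4 → 2436 s.
Altogether 30993 + 2436 = 33429 s, i.e. 9.29 hours.

9.29 hours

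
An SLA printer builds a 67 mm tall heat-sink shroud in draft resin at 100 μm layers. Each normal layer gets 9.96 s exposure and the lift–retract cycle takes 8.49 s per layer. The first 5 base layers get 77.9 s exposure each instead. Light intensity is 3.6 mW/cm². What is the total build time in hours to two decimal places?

Layers = ⌈67/0.1⌉ = 670.
Base layers = 5 × (77.9 + 8.49) = 431.95 s.
Normal layers = 665 × (9.96 + 8.49) = 12269.25 s.
Sum: 431.95 + 12269.25 = 12701.2 s → 3.53 hours.

3.53 hours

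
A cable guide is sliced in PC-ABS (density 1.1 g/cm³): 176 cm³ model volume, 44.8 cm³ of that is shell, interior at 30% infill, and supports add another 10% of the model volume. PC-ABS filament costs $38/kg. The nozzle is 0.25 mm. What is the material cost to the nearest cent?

$4.25

Infill region = 176 − 44.8, so 131.2 cm³.
Infill volume = 0.30 × 131.2 = 39.36 cm³.
Support: 0.10 × 176 → 17.6 cm³.
Total printed volume = 44.8 + 39.36 + 17.6, so 101.76 cm³.
Mass: 101.76 × 1.1 → 111.936 g.
At $38/kg: 111.936/1000 × 38 = $4.25.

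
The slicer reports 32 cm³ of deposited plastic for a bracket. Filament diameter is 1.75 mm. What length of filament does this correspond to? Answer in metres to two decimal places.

Filament cross-section = π × (1.75/2)² = 2.4053 mm².
L = 32000 mm³ / 2.4053 mm² = 13303.95 mm, i.e. 13.30 m.

13.30 m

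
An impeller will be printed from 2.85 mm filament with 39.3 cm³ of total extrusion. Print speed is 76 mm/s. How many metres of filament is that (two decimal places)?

6.16 m

Filament cross-section = π × (2.85/2)² = 6.3794 mm².
L = 39300 mm³ / 6.3794 mm² = 6160.45 mm, i.e. 6.16 m.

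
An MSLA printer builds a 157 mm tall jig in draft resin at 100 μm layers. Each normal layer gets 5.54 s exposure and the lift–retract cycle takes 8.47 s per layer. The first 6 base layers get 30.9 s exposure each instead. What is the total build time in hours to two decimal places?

6.15 hours

Number of layers: 157 / 0.1 → 1570 (rounded up).
Base layers = 6 × (30.9 + 8.47) = 236.22 s.
Normal layers: 1564 × (5.54 + 8.47) → 21911.64 s.
Total = 236.22 + 21911.64 = 22147.86 s = 6.15 hours.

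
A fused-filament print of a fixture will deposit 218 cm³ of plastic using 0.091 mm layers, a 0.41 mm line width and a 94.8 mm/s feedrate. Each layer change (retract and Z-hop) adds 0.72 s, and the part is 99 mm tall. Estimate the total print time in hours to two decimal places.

Extrusion cross-section = 0.091 × 0.41 = 0.03731 mm².
Total extruded path = 218000/0.03731 = 5842937.6 mm.
Extrusion time = 5842937.6 / 94.8 = 61634.4 s.
Number of layers: 99 / 0.091 → 1088 (rounded up).
Layer-change overhead = 1088 × 0.72 = 783.36 s.
Altogether 61634.4 + 783.36 = 62417.76 s, i.e. 17.34 hours.

17.34 hours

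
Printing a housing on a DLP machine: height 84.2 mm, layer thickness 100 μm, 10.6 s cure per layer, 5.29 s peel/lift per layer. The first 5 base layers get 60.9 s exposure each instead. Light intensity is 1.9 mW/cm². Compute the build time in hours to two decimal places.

3.79 hours

Number of layers: 84.2 / 0.1 → 842 (rounded up).
Burn-in layers: 5 × (60.9 + 5.29) → 330.95 s.
Regular layers = 837 × (10.6 + 5.29) = 13299.93 s.
Sum: 330.95 + 13299.93 = 13630.88 s → 3.79 hours.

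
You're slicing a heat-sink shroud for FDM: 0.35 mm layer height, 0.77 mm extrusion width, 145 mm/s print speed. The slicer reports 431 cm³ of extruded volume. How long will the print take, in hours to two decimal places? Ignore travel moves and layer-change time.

3.06 hours

Extrusion cross-section = 0.35 × 0.77 = 0.2695 mm².
Toolpath length = 431 cm³ / 0.2695 mm² = 431000 / 0.2695 = 1599257.9 mm.
Time extruding = 1599257.9 / 145 = 11029.4 s.
11029.4 s = 3.06 hours.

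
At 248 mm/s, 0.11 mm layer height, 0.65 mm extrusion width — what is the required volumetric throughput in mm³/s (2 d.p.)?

Extrusion cross-section: 0.11 × 0.65 → 0.0715 mm².
Q = v·A = 248 × 0.0715 = 17.73 mm³/s.

17.73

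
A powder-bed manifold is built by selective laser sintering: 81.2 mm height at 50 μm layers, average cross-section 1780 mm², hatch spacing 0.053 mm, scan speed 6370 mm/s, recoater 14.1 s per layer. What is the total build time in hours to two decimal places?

8.74 hours

Number of layers: 81.2 / 0.05 → 1624 (rounded up).
Hatch length per layer: 1780 / 0.053 → 33584.9 mm.
Per-layer scan time = 33584.9 / 6370 = 5.2724 s.
Layer cycle: 5.2724 + 14.1 → 19.3724 s.
Total: 1624 × 19.3724 s = 31460.7776 s → 8.74 hours.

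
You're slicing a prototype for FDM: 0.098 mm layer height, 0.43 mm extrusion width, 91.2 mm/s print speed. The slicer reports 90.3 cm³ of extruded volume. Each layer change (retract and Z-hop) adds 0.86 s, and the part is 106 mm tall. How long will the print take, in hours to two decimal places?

6.79 hours

Bead cross-section = 0.098 × 0.43 = 0.04214 mm².
Toolpath length = 90.3 cm³ / 0.04214 mm² = 90300 / 0.04214 = 2142857.1 mm.
Time extruding: 2142857.1 / 91.2 → 23496.2 s.
Layers = ⌈106/0.098⌉ = 1082.
Layer-change overhead = 1082 × 0.86, so 930.52 s.
Total = 23496.2 + 930.52 = 24426.72 s = 6.79 hours.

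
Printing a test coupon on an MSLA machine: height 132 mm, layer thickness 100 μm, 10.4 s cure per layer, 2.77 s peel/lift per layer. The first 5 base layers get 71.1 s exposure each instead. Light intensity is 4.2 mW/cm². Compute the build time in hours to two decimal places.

Layers = ⌈132/0.1⌉ = 1320.
Base layers = 5 × (71.1 + 2.77), so 369.35 s.
Regular layers: 1315 × (10.4 + 2.77) → 17318.55 s.
Total = 369.35 + 17318.55 = 17687.9 s = 4.91 hours.

4.91 hours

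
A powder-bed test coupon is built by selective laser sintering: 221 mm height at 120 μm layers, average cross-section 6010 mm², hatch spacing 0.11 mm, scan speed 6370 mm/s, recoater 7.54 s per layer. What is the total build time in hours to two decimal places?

Layers = ⌈221/0.12⌉ = 1842.
Scan path per layer: 6010 / 0.11 → 54636.4 mm.
Scan time per layer = 54636.4 / 6370 = 8.5771 s.
Layer cycle: 8.5771 + 7.54 → 16.1171 s.
1842 layers × 16.1171 s/layer = 29687.6982 s, i.e. 8.25 hours.

8.25 hours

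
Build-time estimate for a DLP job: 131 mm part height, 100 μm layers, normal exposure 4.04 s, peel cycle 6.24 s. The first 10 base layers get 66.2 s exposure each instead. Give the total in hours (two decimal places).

3.91 hours

Number of layers: 131 / 0.1 → 1310 (rounded up).
Bottom layers: 10 × (66.2 + 6.24) → 724.4 s.
Remaining layers = 1300 × (4.04 + 6.24), so 13364 s.
Total = 724.4 + 13364 = 14088.4 s = 3.91 hours.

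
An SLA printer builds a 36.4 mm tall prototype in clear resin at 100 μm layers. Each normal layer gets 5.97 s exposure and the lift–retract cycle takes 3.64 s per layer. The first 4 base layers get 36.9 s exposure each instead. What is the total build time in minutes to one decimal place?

60.4 minutes

Layer count = ceil(36.4 / 0.1) = 364.
Base layers = 4 × (36.9 + 3.64), so 162.16 s.
Normal layers = 360 × (5.97 + 3.64) = 3459.6 s.
Sum: 162.16 + 3459.6 = 3621.76 s → 60.4 minutes.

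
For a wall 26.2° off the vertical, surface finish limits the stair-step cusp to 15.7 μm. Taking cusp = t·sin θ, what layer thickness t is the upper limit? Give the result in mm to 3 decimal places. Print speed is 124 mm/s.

0.036 mm

Layer height = cusp / sin(26.2°) = 0.0157 / 0.4415 = 0.036 mm.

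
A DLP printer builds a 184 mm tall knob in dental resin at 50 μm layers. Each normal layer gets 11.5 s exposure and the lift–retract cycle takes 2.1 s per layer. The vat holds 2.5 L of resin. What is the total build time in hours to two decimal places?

13.90 hours

Number of layers: 184 / 0.05 → 3680 (rounded up).
Cycle time: 11.5 + 2.1 → 13.6 s.
Build time: 3680 × 13.6 s = 50048 s, i.e. 13.90 hours.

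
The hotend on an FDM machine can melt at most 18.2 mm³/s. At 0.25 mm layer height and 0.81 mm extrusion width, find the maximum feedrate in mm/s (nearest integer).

A = 0.25 × 0.81, so 0.2025 mm².
Max speed = 18.2 / 0.2025 = 89.88 ≈ 90 mm/s.

90 mm/s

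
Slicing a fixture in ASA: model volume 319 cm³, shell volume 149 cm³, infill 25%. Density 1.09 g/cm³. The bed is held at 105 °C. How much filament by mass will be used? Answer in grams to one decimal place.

208.7 g

Interior volume: 319 − 149 → 170 cm³.
Infill deposited = 0.25 × 170 = 42.5 cm³.
Total printed volume = 149 + 42.5, so 191.5 cm³.
Mass = 191.5 × 1.09 = 208.735 g.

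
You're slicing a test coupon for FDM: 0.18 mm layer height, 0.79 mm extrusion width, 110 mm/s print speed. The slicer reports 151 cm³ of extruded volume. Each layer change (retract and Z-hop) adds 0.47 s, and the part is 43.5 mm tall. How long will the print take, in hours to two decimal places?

Extrusion cross-section = 0.18 × 0.79 = 0.1422 mm².
Total extruded path = 151000/0.1422 = 1061884.7 mm.
Print-move time: 1061884.7 / 110 → 9653.5 s.
Layers = ⌈43.5/0.18⌉ = 242.
Z-hop total = 242 × 0.47, so 113.74 s.
Total = 9653.5 + 113.74 = 9767.24 s = 2.71 hours.

2.71 hours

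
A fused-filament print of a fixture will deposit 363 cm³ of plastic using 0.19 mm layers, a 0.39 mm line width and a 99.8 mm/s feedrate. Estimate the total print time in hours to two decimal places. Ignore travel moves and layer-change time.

13.64 hours

Line area = 0.19 × 0.39, so 0.0741 mm².
Total extruded path = 363000/0.0741 = 4898785.4 mm.
Time extruding = 4898785.4 / 99.8 = 49086 s.
Converting: 49086 s = 13.64 hours.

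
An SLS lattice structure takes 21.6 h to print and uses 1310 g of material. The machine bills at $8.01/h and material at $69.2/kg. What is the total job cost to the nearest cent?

Machine-time cost: 8.01 × 21.6 → $173.016.
Feedstock cost: 69.2 × 1310/1000 → $90.652.
Total = 173.016 + 90.652 = 263.668 ≈ $263.67.

$263.67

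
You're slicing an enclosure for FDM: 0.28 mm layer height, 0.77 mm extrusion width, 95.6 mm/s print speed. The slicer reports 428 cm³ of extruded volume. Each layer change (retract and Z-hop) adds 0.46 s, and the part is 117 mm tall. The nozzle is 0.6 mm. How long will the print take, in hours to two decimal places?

Bead cross-section = 0.28 × 0.77 = 0.2156 mm².
Toolpath length = 428 cm³ / 0.2156 mm² = 428000 / 0.2156 = 1985157.7 mm.
Print-move time: 1985157.7 / 95.6 → 20765.2 s.
Layer count = ceil(117 / 0.28) = 418.
Z-hop total: 418 × 0.46 → 192.28 s.
Total = 20765.2 + 192.28 = 20957.48 s = 5.82 hours.

5.82 hours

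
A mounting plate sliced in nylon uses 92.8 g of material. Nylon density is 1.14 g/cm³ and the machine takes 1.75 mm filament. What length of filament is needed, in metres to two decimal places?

33.84 m

Extruded volume: 92.8/1.14 = 81.4035 cm³ (81403.5 mm³).
Filament cross-section = π × (1.75/2)² = 2.4053 mm².
Length = 81403.5 / 2.4053 = 33843.39 mm = 33.84 m.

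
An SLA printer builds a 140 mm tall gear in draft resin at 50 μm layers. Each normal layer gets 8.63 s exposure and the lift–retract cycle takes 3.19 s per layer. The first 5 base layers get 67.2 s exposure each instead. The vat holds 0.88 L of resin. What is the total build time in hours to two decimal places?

9.27 hours

Layer count = ceil(140 / 0.05) = 2800.
Base layers = 5 × (67.2 + 3.19), so 351.95 s.
Normal layers = 2795 × (8.63 + 3.19) = 33036.9 s.
Sum: 351.95 + 33036.9 = 33388.85 s → 9.27 hours.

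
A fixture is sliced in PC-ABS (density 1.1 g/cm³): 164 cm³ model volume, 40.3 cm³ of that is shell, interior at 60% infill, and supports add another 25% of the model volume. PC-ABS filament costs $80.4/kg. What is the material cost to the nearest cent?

$13.75

Volume inside the shell: 164 − 40.3 → 123.7 cm³.
Deposited infill: 0.60 × 123.7 → 74.22 cm³.
Support = 0.25 × 164, so 41 cm³.
Total extruded = 40.3 + 74.22 + 41 = 155.52 cm³.
Mass: 155.52 × 1.1 → 171.072 g.
Cost = 171.072 g / 1000 × $80.4/kg = $13.75.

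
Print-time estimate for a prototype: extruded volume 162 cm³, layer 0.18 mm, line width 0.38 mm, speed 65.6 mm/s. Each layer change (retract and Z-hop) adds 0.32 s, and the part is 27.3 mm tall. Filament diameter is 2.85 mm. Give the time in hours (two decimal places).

10.04 hours

Line area = 0.18 × 0.38 = 0.0684 mm².
Total extruded path = 162000/0.0684 = 2368421.1 mm.
Print-move time: 2368421.1 / 65.6 → 36104 s.
Number of layers: 27.3 / 0.18 → 152 (rounded up).
Layer-change overhead = 152 × 0.32 = 48.64 s.
Total = 36104 + 48.64 = 36152.64 s = 10.04 hours.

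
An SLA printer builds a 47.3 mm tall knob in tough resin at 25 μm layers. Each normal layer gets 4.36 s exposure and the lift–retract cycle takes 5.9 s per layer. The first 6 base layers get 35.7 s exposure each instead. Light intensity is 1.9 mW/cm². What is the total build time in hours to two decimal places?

Layers = ⌈47.3/0.025⌉ = 1892.
Burn-in layers = 6 × (35.7 + 5.9) = 249.6 s.
Remaining layers = 1886 × (4.36 + 5.9) = 19350.36 s.
Sum: 249.6 + 19350.36 = 19599.96 s → 5.44 hours.

5.44 hours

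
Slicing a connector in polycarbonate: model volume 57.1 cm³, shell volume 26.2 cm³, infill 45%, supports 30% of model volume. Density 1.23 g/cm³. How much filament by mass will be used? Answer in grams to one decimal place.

70.4 g

Interior volume = 57.1 − 26.2 = 30.9 cm³.
Deposited infill = 0.45 × 30.9, so 13.905 cm³.
Support = 0.30 × 57.1 = 17.13 cm³.
Deposited volume = 26.2 + 13.905 + 17.13 = 57.235 cm³.
Mass: 57.235 × 1.23 → 70.39905 g.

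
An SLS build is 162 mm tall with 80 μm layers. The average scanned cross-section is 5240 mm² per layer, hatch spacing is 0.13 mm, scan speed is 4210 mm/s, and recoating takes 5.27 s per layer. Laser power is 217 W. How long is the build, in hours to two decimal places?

8.35 hours

Layers = ⌈162/0.08⌉ = 2025.
Hatch length per layer = 5240 / 0.13, so 40307.7 mm.
Laser time per layer = 40307.7 / 4210, so 9.5743 s.
Per-layer time: 9.5743 + 5.27 → 14.8443 s.
Total: 2025 × 14.8443 s = 30059.7075 s → 8.35 hours.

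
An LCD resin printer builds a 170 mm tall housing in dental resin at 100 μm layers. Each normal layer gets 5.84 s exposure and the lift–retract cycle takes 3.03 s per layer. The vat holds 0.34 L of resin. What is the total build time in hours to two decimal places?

4.19 hours

Number of layers: 170 / 0.1 → 1700 (rounded up).
Per-layer time = 5.84 + 3.03, so 8.87 s.
Total = 1700 × 8.87 = 15079 s = 4.19 hours.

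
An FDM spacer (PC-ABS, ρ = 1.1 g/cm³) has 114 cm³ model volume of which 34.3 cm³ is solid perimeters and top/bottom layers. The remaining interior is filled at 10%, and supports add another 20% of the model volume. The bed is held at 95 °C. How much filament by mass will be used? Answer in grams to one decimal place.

Volume inside the shell = 114 − 34.3, so 79.7 cm³.
Infill volume = 0.10 × 79.7, so 7.97 cm³.
Support = 0.20 × 114 = 22.8 cm³.
Total printed volume = 34.3 + 7.97 + 22.8, so 65.07 cm³.
Mass = 65.07 × 1.1, so 71.577 g.

71.6 g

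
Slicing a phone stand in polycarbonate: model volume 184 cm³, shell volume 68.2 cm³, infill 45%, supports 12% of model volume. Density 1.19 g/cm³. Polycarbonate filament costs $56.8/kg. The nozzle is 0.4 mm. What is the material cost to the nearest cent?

Interior volume = 184 − 68.2 = 115.8 cm³.
Infill volume = 0.45 × 115.8, so 52.11 cm³.
Support = 0.12 × 184 = 22.08 cm³.
Total extruded = 68.2 + 52.11 + 22.08 = 142.39 cm³.
Mass = 142.39 × 1.19, so 169.4441 g.
At $56.8/kg: 169.4441/1000 × 56.8 = $9.62.

$9.62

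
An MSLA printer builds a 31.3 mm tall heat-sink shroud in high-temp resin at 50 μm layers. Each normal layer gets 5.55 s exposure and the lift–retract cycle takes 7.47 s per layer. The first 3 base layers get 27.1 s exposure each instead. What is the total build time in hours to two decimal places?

Number of layers: 31.3 / 0.05 → 626 (rounded up).
Burn-in layers: 3 × (27.1 + 7.47) → 103.71 s.
Normal layers: 623 × (5.55 + 7.47) → 8111.46 s.
Total = 103.71 + 8111.46 = 8215.17 s = 2.28 hours.

2.28 hours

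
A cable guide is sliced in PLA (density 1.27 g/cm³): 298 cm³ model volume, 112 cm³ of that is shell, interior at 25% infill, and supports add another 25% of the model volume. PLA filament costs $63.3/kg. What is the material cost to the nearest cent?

$18.73

Volume inside the shell = 298 − 112, so 186 cm³.
Infill deposited = 0.25 × 186, so 46.5 cm³.
Support = 0.25 × 298, so 74.5 cm³.
Deposited volume = 112 + 46.5 + 74.5, so 233 cm³.
Mass: 233 × 1.27 → 295.91 g.
Cost = 295.91 g / 1000 × $63.3/kg = $18.73.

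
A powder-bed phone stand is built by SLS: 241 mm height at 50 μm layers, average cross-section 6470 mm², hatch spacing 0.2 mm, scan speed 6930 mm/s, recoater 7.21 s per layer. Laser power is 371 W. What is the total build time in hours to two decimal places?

15.90 hours

Layer count = ceil(241 / 0.05) = 4820.
Per-layer scan distance = 6470 / 0.2, so 32350 mm.
Laser time per layer: 32350 / 6930 → 4.6681 s.
Per-layer time = 4.6681 + 7.21 = 11.8781 s.
Total: 4820 × 11.8781 s = 57252.442 s → 15.90 hours.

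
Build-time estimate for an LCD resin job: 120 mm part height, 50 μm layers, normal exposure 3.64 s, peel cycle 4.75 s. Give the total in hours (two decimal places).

Layer count = ceil(120 / 0.05) = 2400.
Per-layer time = 3.64 + 4.75 = 8.39 s.
Total = 2400 × 8.39 = 20136 s = 5.59 hours.

5.59 hours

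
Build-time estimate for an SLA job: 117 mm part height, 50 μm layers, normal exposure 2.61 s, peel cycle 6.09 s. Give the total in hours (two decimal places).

Number of layers: 117 / 0.05 → 2340 (rounded up).
Each layer takes = 2.61 + 6.09, so 8.7 s.
Total = 2340 × 8.7 = 20358 s = 5.66 hours.

5.66 hours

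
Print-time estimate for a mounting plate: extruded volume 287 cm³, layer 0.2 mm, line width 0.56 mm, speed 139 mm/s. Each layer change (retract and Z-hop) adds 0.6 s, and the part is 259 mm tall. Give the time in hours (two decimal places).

5.34 hours

Bead cross-section = 0.2 × 0.56, so 0.112 mm².
Toolpath length = 287 cm³ / 0.112 mm² = 287000 / 0.112 = 2562500 mm.
Time extruding: 2562500 / 139 → 18435.3 s.
Layers = ⌈259/0.2⌉ = 1295.
Z-hop total = 1295 × 0.6 = 777 s.
Total = 18435.3 + 777 = 19212.3 s = 5.34 hours.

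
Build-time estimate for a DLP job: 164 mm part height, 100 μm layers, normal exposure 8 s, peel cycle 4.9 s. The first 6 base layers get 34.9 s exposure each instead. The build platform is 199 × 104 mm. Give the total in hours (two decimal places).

Number of layers: 164 / 0.1 → 1640 (rounded up).
Bottom layers = 6 × (34.9 + 4.9), so 238.8 s.
Normal layers = 1634 × (8 + 4.9), so 21078.6 s.
Sum: 238.8 + 21078.6 = 21317.4 s → 5.92 hours.

5.92 hours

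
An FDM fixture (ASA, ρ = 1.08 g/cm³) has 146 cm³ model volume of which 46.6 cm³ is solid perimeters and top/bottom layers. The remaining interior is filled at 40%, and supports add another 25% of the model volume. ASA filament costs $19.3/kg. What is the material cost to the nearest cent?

$2.56

Infill region = 146 − 46.6, so 99.4 cm³.
Deposited infill = 0.40 × 99.4 = 39.76 cm³.
Support = 0.25 × 146, so 36.5 cm³.
Deposited volume: 46.6 + 39.76 + 36.5 → 122.86 cm³.
Mass = 122.86 × 1.08 = 132.6888 g.
At $19.3/kg: 132.6888/1000 × 19.3 = $2.56.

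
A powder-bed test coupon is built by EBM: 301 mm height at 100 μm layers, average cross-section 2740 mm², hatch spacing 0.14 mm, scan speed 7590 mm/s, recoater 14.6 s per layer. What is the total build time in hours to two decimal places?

14.36 hours

Number of layers: 301 / 0.1 → 3010 (rounded up).
Scan path per layer = 2740 / 0.14 = 19571.4 mm.
Scan time per layer = 19571.4 / 7590 = 2.5786 s.
Layer cycle = 2.5786 + 14.6 = 17.1786 s.
3010 layers × 17.1786 s/layer = 51707.586 s, i.e. 14.36 hours.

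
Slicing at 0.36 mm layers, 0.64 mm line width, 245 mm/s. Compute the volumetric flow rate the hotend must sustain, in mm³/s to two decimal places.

Bead cross-section = 0.36 × 0.64 = 0.2304 mm².
Volumetric flow = 245 × 0.2304 = 56.45 mm³/s.

56.45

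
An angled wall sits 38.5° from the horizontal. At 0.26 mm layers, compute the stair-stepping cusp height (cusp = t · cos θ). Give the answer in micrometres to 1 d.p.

h_c = t·cos θ = 0.26 × 0.7826 = 0.203476 mm (203.5 μm).

203.5 μm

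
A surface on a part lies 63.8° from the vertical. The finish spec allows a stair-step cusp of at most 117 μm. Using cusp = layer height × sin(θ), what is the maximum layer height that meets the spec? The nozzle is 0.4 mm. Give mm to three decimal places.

0.130 mm

Layer height = cusp / sin(63.8°) = 0.117 / 0.8973 = 0.130 mm.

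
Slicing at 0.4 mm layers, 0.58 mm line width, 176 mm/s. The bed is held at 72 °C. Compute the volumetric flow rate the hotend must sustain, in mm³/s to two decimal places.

40.83

A = 0.4 × 0.58 = 0.232 mm².
Volumetric flow = 176 × 0.232 = 40.83 mm³/s.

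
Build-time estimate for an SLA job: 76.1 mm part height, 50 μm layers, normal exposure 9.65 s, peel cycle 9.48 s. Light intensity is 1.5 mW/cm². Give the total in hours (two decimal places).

8.09 hours

Layers = ⌈76.1/0.05⌉ = 1522.
Per-layer time = 9.65 + 9.48, so 19.13 s.
Total = 1522 × 19.13 = 29115.86 s = 8.09 hours.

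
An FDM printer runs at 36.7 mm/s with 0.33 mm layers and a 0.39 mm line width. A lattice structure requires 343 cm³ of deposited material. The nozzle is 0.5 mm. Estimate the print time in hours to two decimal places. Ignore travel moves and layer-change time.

20.17 hours

Line area = 0.33 × 0.39, so 0.1287 mm².
Path length: 343000 mm³ / 0.1287 mm² → 2665112.7 mm.
Print-move time = 2665112.7 / 36.7, so 72618.9 s.
That's 72618.9 s → 20.17 hours.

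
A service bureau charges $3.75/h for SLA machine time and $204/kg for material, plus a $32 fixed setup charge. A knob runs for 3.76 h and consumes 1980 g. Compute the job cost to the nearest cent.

$450.02

Machine cost = 3.75 × 3.76 = $14.10.
Material cost = 204 × 1980/1000, so $403.92.
Adding setup: 14.10 + 403.92 + 32 → $450.02.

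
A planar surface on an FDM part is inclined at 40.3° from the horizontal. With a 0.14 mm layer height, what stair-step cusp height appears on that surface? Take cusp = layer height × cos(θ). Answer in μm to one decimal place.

106.8 μm

cos(40.3°) = 0.7627, so cusp = 0.14 × 0.7627 = 0.106778 mm → 106.8 μm.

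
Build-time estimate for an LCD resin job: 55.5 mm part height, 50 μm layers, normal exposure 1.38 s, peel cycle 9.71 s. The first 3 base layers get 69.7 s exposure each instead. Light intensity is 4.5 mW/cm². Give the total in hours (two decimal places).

3.48 hours

Layers = ⌈55.5/0.05⌉ = 1110.
Burn-in layers = 3 × (69.7 + 9.71) = 238.23 s.
Normal layers = 1107 × (1.38 + 9.71) = 12276.63 s.
Sum: 238.23 + 12276.63 = 12514.86 s → 3.48 hours.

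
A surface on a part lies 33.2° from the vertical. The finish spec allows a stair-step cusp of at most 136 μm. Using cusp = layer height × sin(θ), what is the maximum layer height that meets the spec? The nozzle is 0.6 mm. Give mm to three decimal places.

0.248 mm

Layer height = cusp / sin(33.2°) = 0.136 / 0.5476 = 0.248 mm.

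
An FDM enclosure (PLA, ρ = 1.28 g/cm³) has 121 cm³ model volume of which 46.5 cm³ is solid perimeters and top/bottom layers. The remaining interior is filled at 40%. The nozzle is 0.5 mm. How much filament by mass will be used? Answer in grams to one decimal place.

Volume inside the shell = 121 − 46.5 = 74.5 cm³.
Infill volume = 0.40 × 74.5 = 29.8 cm³.
Total printed volume = 46.5 + 29.8, so 76.3 cm³.
Mass = 76.3 × 1.28, so 97.664 g.

97.7 g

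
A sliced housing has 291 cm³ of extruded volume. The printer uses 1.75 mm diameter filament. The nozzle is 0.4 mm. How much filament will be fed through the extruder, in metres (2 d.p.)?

Filament cross-section = π × (1.75/2)² = 2.4053 mm².
Length = 291 cm³ / 2.4053 mm² = 291000 / 2.4053 = 120982.83 mm = 120.98 m.

120.98 m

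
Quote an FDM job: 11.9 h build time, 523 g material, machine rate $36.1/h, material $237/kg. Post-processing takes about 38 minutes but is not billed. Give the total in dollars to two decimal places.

Time charge = 36.1 × 11.9 = $429.59.
Material charge = 237 × 523/1000, so $123.951.
Job cost: 429.59 + 123.951 = 553.541 ≈ $553.54.

$553.54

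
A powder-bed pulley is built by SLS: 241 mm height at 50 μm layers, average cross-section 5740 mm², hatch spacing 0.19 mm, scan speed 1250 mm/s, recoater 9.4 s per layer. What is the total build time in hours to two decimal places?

Number of layers: 241 / 0.05 → 4820 (rounded up).
Scan path per layer = 5740 / 0.19 = 30210.5 mm.
Scan time per layer = 30210.5 / 1250, so 24.1684 s.
Per-layer time: 24.1684 + 9.4 → 33.5684 s.
Total: 4820 × 33.5684 s = 161799.688 s → 44.94 hours.

44.94 hours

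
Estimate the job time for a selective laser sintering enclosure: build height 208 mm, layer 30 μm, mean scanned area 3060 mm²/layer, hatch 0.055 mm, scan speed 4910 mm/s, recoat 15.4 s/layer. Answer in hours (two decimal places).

51.49 hours

Layers = ⌈208/0.03⌉ = 6934.
Hatch length per layer = 3060 / 0.055 = 55636.4 mm.
Laser time per layer = 55636.4 / 4910 = 11.3312 s.
Layer cycle = 11.3312 + 15.4 = 26.7312 s.
6934 layers × 26.7312 s/layer = 185354.1408 s, i.e. 51.49 hours.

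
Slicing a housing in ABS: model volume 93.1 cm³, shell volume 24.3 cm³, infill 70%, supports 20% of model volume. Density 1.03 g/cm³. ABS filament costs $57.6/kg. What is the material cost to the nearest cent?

Volume inside the shell = 93.1 − 24.3, so 68.8 cm³.
Infill deposited: 0.70 × 68.8 → 48.16 cm³.
Support: 0.20 × 93.1 → 18.62 cm³.
Total extruded: 24.3 + 48.16 + 18.62 → 91.08 cm³.
Mass: 91.08 × 1.03 → 93.8124 g.
Cost = 93.8124 g / 1000 × $57.6/kg = $5.40.

$5.40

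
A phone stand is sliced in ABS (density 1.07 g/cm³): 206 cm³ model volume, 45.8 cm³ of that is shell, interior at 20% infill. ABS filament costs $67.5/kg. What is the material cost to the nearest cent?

Interior volume = 206 − 45.8, so 160.2 cm³.
Infill deposited = 0.20 × 160.2, so 32.04 cm³.
Total extruded = 45.8 + 32.04, so 77.84 cm³.
Mass = 77.84 × 1.07 = 83.2888 g.
Cost = 83.2888 g / 1000 × $67.5/kg = $5.62.

$5.62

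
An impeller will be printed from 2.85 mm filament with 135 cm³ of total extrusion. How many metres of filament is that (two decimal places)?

Cross-section of 2.85 mm filament: π·(2.85/2)² = 6.3794 mm².
Length = 135 cm³ / 6.3794 mm² = 135000 / 6.3794 = 21161.86 mm = 21.16 m.

21.16 m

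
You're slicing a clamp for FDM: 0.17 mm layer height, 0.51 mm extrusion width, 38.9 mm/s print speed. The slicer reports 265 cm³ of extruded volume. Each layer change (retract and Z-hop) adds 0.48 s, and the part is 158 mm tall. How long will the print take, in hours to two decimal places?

Bead cross-section: 0.17 × 0.51 → 0.0867 mm².
Toolpath length = 265 cm³ / 0.0867 mm² = 265000 / 0.0867 = 3056516.7 mm.
Print-move time: 3056516.7 / 38.9 → 78573.7 s.
Layer count = ceil(158 / 0.17) = 930.
Non-print overhead: 930 × 0.48 → 446.4 s.
Altogether 78573.7 + 446.4 = 79020.1 s, i.e. 21.95 hours.

21.95 hours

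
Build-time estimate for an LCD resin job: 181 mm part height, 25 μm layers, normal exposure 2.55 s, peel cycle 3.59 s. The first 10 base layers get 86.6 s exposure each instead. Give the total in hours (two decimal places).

12.58 hours

Layer count = ceil(181 / 0.025) = 7240.
Bottom layers: 10 × (86.6 + 3.59) → 901.9 s.
Remaining layers = 7230 × (2.55 + 3.59), so 44392.2 s.
Sum: 901.9 + 44392.2 = 45294.1 s → 12.58 hours.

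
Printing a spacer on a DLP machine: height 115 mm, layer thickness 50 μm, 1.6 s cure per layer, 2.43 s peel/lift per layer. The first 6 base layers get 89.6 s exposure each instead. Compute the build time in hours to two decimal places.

2.72 hours

Layers = ⌈115/0.05⌉ = 2300.
Burn-in layers = 6 × (89.6 + 2.43) = 552.18 s.
Regular layers: 2294 × (1.6 + 2.43) → 9244.82 s.
Total = 552.18 + 9244.82 = 9797 s = 2.72 hours.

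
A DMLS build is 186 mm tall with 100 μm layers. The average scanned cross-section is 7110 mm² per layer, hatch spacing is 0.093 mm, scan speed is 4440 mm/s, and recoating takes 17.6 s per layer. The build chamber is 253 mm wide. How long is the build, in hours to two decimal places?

Number of layers: 186 / 0.1 → 1860 (rounded up).
Per-layer scan distance = 7110 / 0.093, so 76451.6 mm.
Per-layer scan time: 76451.6 / 4440 → 17.2188 s.
Time per layer = 17.2188 + 17.6, so 34.8188 s.
1860 layers × 34.8188 s/layer = 64762.968 s, i.e. 17.99 hours.

17.99 hours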